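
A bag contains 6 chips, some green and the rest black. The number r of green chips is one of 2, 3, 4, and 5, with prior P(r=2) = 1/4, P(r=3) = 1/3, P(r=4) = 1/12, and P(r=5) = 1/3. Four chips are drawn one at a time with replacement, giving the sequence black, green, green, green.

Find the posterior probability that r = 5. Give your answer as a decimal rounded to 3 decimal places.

0.477

Compute the likelihood of the observed sequence for each case: P(data | r = 2) = (4/6)(2/6)(2/6)(2/6) = 0.024691; P(data | r = 3) = (3/6)(3/6)(3/6)(3/6) = 0.0625; P(data | r = 4) = (2/6)(4/6)(4/6)(4/6) = 0.098765; P(data | r = 5) = (1/6)(5/6)(5/6)(5/6) = 0.096451.
The prior-weighted likelihoods are 1/4 · 0.024691 = 0.0061728, 1/3 · 0.0625 = 0.020833, 1/12 · 0.098765 = 0.0082305, 1/3 · 0.096451 = 0.03215; summing to 0.067387.
So P(r = 5 | data) = (0.03215) / (0.067387) = 0.4771.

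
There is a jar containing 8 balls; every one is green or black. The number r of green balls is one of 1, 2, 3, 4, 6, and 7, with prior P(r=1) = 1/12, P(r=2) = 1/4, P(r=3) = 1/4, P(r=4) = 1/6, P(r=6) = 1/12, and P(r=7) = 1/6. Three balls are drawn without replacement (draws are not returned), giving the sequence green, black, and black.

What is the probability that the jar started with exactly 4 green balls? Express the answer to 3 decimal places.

0.188

For each hypothesis, P(data | H) works out to: P(data | r = 1) = (1/8)(7/7)(6/6) = 1/8; P(data | r = 2) = (2/8)(6/7)(5/6) = 5/28; P(data | r = 3) = (3/8)(5/7)(4/6) = 5/28; P(data | r = 4) = (4/8)(4/7)(3/6) = 1/7; P(data | r = 6) = (6/8)(2/7)(1/6) = 1/28; P(data | r = 7) = (7/8)(1/7)(0/6) = 0.
Weighting by the prior gives 1/12 · 1/8 = 1/96, 1/4 · 5/28 = 5/112, 1/4 · 5/28 = 5/112, 1/6 · 1/7 = 1/42, 1/12 · 1/28 = 1/336, 1/6 · 0 = 0; these sum to 85/672.
By Bayes' rule, P(r = 4 | data) = (1/42) / (85/672) = 16/85.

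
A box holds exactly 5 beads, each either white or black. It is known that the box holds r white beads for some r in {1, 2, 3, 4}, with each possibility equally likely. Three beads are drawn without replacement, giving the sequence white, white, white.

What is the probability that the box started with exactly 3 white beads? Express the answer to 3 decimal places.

Compute the likelihood of the observed sequence for each case: P(data | r = 1) = (1/5)(0/4) = 0; P(data | r = 2) = (2/5)(1/4)(0/3) = 0; P(data | r = 3) = (3/5)(2/4)(1/3) = 1/10; P(data | r = 4) = (4/5)(3/4)(2/3) = 2/5.
Weighting by the prior gives 1/4 · 0 = 0, 1/4 · 0 = 0, 1/4 · 1/10 = 1/40, 1/4 · 2/5 = 1/10; summing to 1/8.
Hence P(r = 3 | data) = (1/40) / (1/8) = 1/5.

0.200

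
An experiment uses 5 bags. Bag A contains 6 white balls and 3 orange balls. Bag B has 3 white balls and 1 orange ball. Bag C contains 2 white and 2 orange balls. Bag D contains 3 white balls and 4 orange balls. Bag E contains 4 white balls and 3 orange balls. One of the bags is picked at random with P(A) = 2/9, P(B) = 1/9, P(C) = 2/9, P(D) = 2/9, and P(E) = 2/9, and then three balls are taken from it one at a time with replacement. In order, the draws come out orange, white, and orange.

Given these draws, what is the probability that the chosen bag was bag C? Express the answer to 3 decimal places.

Compute the likelihood of the observed sequence for each case: P(data | bag A) = (3/9)(6/9)(3/9) = 0.074074; P(data | bag B) = (1/4)(3/4)(1/4) = 0.046875; P(data | bag C) = (2/4)(2/4)(2/4) = 0.125; P(data | bag D) = (4/7)(3/7)(4/7) = 0.13994; P(data | bag E) = (3/7)(4/7)(3/7) = 0.10496.
Weighting by the prior gives 2/9 · 0.074074 = 0.016461, 1/9 · 0.046875 = 0.0052083, 2/9 · 0.125 = 0.027778, 2/9 · 0.13994 = 0.031098, 2/9 · 0.10496 = 0.023324; summing to 0.10387.
Hence P(bag C | data) = (0.027778) / (0.10387) = 0.26743.

0.267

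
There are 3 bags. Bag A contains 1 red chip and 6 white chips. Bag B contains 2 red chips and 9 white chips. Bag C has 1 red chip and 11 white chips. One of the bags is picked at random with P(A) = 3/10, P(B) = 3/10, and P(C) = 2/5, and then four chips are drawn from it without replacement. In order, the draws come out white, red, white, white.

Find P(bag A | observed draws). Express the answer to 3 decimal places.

0.375

For each hypothesis, P(data | H) works out to: P(data | bag A) = (6/7)(1/6)(5/5)(4/4) = 0.14286; P(data | bag B) = (9/11)(2/10)(8/9)(7/8) = 0.12727; P(data | bag C) = (11/12)(1/11)(10/10)(9/9) = 0.083333.
Weighting by the prior gives 3/10 · 0.14286 = 0.042857, 3/10 · 0.12727 = 0.038182, 2/5 · 0.083333 = 0.033333; summing to 0.11437.
By Bayes' rule, P(bag A | data) = (0.042857) / (0.11437) = 0.37472.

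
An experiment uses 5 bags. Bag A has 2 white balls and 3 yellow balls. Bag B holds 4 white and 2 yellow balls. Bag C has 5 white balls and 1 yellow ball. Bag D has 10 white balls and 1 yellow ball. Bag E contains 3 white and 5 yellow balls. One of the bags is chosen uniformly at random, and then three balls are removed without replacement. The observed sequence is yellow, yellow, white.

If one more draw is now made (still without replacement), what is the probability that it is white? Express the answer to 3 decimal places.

0.535

Compute the likelihood of the observed sequence for each case: P(data | bag A) = (3/5)(2/4)(2/3) = 0.2; P(data | bag B) = (2/6)(1/5)(4/4) = 0.066667; P(data | bag C) = (1/6)(0/5) = 0; P(data | bag D) = (1/11)(0/10) = 0; P(data | bag E) = (5/8)(4/7)(3/6) = 0.17857.
Weighting by the prior gives 1/5 · 0.2 = 0.04, 1/5 · 0.066667 = 0.013333, 1/5 · 0 = 0, 1/5 · 0 = 0, 1/5 · 0.17857 = 0.035714; these sum to 0.089048.
The posterior is then P(bag A | data) = 0.4492, P(bag B | data) = 0.14973, P(bag C | data) = 0, P(bag D | data) = 0, P(bag E | data) = 0.40107.
Averaging over the posterior, P(white next | data) = (1/2)(0.4492) + (1)(0.14973) + (2/5)(0.40107) = 0.53476.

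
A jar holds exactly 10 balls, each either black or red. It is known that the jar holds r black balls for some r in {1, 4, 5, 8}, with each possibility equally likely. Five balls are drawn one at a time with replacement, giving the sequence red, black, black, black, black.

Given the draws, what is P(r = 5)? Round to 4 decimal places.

For each hypothesis, P(data | H) works out to: P(data | r = 1) = (9/10)(1/10)(1/10)(1/10)(1/10) = 9e-05; P(data | r = 4) = (6/10)(4/10)(4/10)(4/10)(4/10) = 0.01536; P(data | r = 5) = (5/10)(5/10)(5/10)(5/10)(5/10) = 0.03125; P(data | r = 8) = (2/10)(8/10)(8/10)(8/10)(8/10) = 0.08192.
The prior-weighted likelihoods are 1/4 · 9e-05 = 2.25e-05, 1/4 · 0.01536 = 0.00384, 1/4 · 0.03125 = 0.0078125, 1/4 · 0.08192 = 0.02048; these sum to 0.032155.
Hence P(r = 5 | data) = (0.0078125) / (0.032155) = 0.24296.

0.2430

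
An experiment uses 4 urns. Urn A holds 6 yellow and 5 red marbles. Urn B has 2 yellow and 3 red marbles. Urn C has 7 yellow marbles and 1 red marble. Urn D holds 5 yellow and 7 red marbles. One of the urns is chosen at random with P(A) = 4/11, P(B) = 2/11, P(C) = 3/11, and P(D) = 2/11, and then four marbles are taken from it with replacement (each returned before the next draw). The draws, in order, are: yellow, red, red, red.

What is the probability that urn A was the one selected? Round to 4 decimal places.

Compute the likelihood of the observed sequence for each case: P(data | urn A) = (6/11)(5/11)(5/11)(5/11) = 0.051226; P(data | urn B) = (2/5)(3/5)(3/5)(3/5) = 0.0864; P(data | urn C) = (7/8)(1/8)(1/8)(1/8) = 0.001709; P(data | urn D) = (5/12)(7/12)(7/12)(7/12) = 0.082706.
Weighting by the prior gives 4/11 · 0.051226 = 0.018628, 2/11 · 0.0864 = 0.015709, 3/11 · 0.001709 = 0.00046609, 2/11 · 0.082706 = 0.015038; these sum to 0.04984.
Hence P(urn A | data) = (0.018628) / (0.04984) = 0.37375.

0.3737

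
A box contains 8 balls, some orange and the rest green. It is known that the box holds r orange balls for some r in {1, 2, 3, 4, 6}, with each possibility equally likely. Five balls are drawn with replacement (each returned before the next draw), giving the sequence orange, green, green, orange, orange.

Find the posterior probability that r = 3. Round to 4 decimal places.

For each hypothesis, P(data | H) works out to: P(data | r = 1) = (1/8)(7/8)(7/8)(1/8)(1/8) = 0.0014954; P(data | r = 2) = (2/8)(6/8)(6/8)(2/8)(2/8) = 0.0087891; P(data | r = 3) = (3/8)(5/8)(5/8)(3/8)(3/8) = 0.020599; P(data | r = 4) = (4/8)(4/8)(4/8)(4/8)(4/8) = 0.03125; P(data | r = 6) = (6/8)(2/8)(2/8)(6/8)(6/8) = 0.026367.
The prior-weighted likelihoods are 1/5 · 0.0014954 = 0.00029907, 1/5 · 0.0087891 = 0.0017578, 1/5 · 0.020599 = 0.0041199, 1/5 · 0.03125 = 0.00625, 1/5 · 0.026367 = 0.0052734; these sum to 0.0177.
So P(r = 3 | data) = (0.0041199) / (0.0177) = 0.23276.

0.2328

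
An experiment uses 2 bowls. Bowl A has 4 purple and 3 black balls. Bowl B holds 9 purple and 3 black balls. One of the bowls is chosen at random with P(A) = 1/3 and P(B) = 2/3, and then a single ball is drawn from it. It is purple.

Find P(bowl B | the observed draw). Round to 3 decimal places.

The likelihood of this draw under each hypothesis: P(data | bowl A) = (4/7) = 4/7; P(data | bowl B) = (9/12) = 3/4.
The prior-weighted likelihoods are 1/3 · 4/7 = 4/21, 2/3 · 3/4 = 1/2; summing to 29/42.
By Bayes' rule, P(bowl B | data) = (1/2) / (29/42) = 21/29.

0.724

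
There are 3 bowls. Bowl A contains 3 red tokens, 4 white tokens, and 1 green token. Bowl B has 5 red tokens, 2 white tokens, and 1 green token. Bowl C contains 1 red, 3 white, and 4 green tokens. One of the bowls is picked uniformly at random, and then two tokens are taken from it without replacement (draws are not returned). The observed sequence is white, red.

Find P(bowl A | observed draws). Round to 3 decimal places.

0.480

For each hypothesis, P(data | H) works out to: P(data | bowl A) = (4/8)(3/7) = 3/14; P(data | bowl B) = (2/8)(5/7) = 5/28; P(data | bowl C) = (3/8)(1/7) = 3/56.
Multiplying each by its prior: 1/3 · 3/14 = 1/14, 1/3 · 5/28 = 5/84, 1/3 · 3/56 = 1/56; these sum to 25/168.
So P(bowl A | data) = (1/14) / (25/168) = 12/25.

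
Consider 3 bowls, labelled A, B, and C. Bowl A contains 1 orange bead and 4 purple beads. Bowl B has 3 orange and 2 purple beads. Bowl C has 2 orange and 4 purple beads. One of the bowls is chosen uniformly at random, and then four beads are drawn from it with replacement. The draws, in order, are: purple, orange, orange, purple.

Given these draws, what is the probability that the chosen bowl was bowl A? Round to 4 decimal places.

The likelihood of the observed sequence under each hypothesis: P(data | bowl A) = (4/5)(1/5)(1/5)(4/5) = 0.0256; P(data | bowl B) = (2/5)(3/5)(3/5)(2/5) = 0.0576; P(data | bowl C) = (4/6)(2/6)(2/6)(4/6) = 0.049383.
Multiplying each by its prior: 1/3 · 0.0256 = 0.0085333, 1/3 · 0.0576 = 0.0192, 1/3 · 0.049383 = 0.016461; these sum to 0.044194.
By Bayes' rule, P(bowl A | data) = (0.0085333) / (0.044194) = 0.19309.

0.1931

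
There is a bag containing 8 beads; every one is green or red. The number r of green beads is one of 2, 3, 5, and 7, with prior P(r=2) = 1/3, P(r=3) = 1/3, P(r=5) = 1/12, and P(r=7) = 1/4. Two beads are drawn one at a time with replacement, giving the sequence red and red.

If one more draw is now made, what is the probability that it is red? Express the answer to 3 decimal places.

0.681

Compute the likelihood of the observed sequence for each case: P(data | r = 2) = (6/8)(6/8) = 9/16; P(data | r = 3) = (5/8)(5/8) = 25/64; P(data | r = 5) = (3/8)(3/8) = 9/64; P(data | r = 7) = (1/8)(1/8) = 1/64.
Weighting by the prior gives 1/3 · 9/16 = 3/16, 1/3 · 25/64 = 25/192, 1/12 · 9/64 = 3/256, 1/4 · 1/64 = 1/256; these sum to 1/3.
Normalising, the posterior is P(r = 2 | data) = 0.5625, P(r = 3 | data) = 0.39062, P(r = 5 | data) = 0.035156, P(r = 7 | data) = 0.011719.
The predictive probability is P(red next | data) = (3/4)(0.5625) + (5/8)(0.39062) + (3/8)(0.035156) + (1/8)(0.011719) = 0.68066.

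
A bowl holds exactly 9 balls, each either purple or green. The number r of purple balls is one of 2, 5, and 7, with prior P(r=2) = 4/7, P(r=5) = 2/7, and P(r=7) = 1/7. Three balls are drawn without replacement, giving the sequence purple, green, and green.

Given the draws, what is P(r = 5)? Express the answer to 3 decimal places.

0.255

Compute the likelihood of the observed sequence for each case: P(data | r = 2) = (2/9)(7/8)(6/7) = 0.16667; P(data | r = 5) = (5/9)(4/8)(3/7) = 0.11905; P(data | r = 7) = (7/9)(2/8)(1/7) = 0.027778.
Weighting by the prior gives 4/7 · 0.16667 = 0.095238, 2/7 · 0.11905 = 0.034014, 1/7 · 0.027778 = 0.0039683; summing to 0.13322.
So P(r = 5 | data) = (0.034014) / (0.13322) = 0.25532.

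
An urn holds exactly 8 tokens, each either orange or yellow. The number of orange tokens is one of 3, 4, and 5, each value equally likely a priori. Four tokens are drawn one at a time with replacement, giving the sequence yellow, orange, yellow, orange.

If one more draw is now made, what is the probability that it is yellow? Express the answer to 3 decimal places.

Compute the likelihood of the observed sequence for each case: P(data | r = 3) = (5/8)(3/8)(5/8)(3/8) = 0.054932; P(data | r = 4) = (4/8)(4/8)(4/8)(4/8) = 0.0625; P(data | r = 5) = (3/8)(5/8)(3/8)(5/8) = 0.054932.
Weighting by the prior gives 1/3 · 0.054932 = 0.018311, 1/3 · 0.0625 = 0.020833, 1/3 · 0.054932 = 0.018311; with total 0.057454.
Dividing through by the total gives posterior P(r = 3 | data) = 0.3187, P(r = 4 | data) = 0.36261, P(r = 5 | data) = 0.3187.
The predictive probability is P(yellow next | data) = (5/8)(0.3187) + (1/2)(0.36261) + (3/8)(0.3187) = 0.5.

0.500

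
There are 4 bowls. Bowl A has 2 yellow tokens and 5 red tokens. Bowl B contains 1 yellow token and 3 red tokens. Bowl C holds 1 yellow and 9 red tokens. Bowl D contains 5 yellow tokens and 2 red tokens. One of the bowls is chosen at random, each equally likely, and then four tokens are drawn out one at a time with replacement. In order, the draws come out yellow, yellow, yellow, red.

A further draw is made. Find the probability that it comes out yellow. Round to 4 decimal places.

Compute the likelihood of the observed sequence for each case: P(data | bowl A) = (2/7)(2/7)(2/7)(5/7) = 0.01666; P(data | bowl B) = (1/4)(1/4)(1/4)(3/4) = 0.011719; P(data | bowl C) = (1/10)(1/10)(1/10)(9/10) = 0.0009; P(data | bowl D) = (5/7)(5/7)(5/7)(2/7) = 0.10412.
Multiplying each by its prior: 1/4 · 0.01666 = 0.0041649, 1/4 · 0.011719 = 0.0029297, 1/4 · 0.0009 = 0.000225, 1/4 · 0.10412 = 0.026031; these sum to 0.03335.
Dividing through by the total gives posterior P(bowl A | data) = 0.12488, P(bowl B | data) = 0.087846, P(bowl C | data) = 0.0067465, P(bowl D | data) = 0.78052.
Averaging over the posterior, P(yellow next | data) = (2/7)(0.12488) + (1/4)(0.087846) + (1/10)(0.0067465) + (5/7)(0.78052) = 0.61583.

0.6158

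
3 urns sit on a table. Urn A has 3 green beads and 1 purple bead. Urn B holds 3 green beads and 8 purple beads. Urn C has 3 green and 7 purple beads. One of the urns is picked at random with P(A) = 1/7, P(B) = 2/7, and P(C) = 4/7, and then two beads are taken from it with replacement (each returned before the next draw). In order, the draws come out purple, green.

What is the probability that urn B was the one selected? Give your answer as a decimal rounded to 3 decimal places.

0.279

For each hypothesis, P(data | H) works out to: P(data | urn A) = (1/4)(3/4) = 0.1875; P(data | urn B) = (8/11)(3/11) = 0.19835; P(data | urn C) = (7/10)(3/10) = 0.21.
The prior-weighted likelihoods are 1/7 · 0.1875 = 0.026786, 2/7 · 0.19835 = 0.056671, 4/7 · 0.21 = 0.12; these sum to 0.20346.
By Bayes' rule, P(urn B | data) = (0.056671) / (0.20346) = 0.27854.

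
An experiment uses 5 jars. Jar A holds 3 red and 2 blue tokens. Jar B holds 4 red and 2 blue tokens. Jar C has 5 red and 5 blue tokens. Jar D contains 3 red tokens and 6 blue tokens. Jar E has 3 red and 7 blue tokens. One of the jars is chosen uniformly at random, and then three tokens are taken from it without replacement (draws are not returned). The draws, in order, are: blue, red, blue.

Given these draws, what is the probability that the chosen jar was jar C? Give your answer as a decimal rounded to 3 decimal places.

For each hypothesis, P(data | H) works out to: P(data | jar A) = (2/5)(3/4)(1/3) = 0.1; P(data | jar B) = (2/6)(4/5)(1/4) = 0.066667; P(data | jar C) = (5/10)(5/9)(4/8) = 0.13889; P(data | jar D) = (6/9)(3/8)(5/7) = 0.17857; P(data | jar E) = (7/10)(3/9)(6/8) = 0.175.
The prior-weighted likelihoods are 1/5 · 0.1 = 0.02, 1/5 · 0.066667 = 0.013333, 1/5 · 0.13889 = 0.027778, 1/5 · 0.17857 = 0.035714, 1/5 · 0.175 = 0.035; these sum to 0.13183.
Therefore the posterior P(jar C | data) = (0.027778) / (0.13183) = 0.21072.

0.211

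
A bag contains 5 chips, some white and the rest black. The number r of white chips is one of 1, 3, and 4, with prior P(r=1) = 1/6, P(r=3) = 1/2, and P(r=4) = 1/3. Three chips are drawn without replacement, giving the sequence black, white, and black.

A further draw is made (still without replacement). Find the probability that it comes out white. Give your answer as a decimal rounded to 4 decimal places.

Compute the likelihood of the observed sequence for each case: P(data | r = 1) = (4/5)(1/4)(3/3) = 1/5; P(data | r = 3) = (2/5)(3/4)(1/3) = 1/10; P(data | r = 4) = (1/5)(4/4)(0/3) = 0.
The prior-weighted likelihoods are 1/6 · 1/5 = 1/30, 1/2 · 1/10 = 1/20, 1/3 · 0 = 0; with total 1/12.
Normalising, the posterior is P(r = 1 | data) = 2/5, P(r = 3 | data) = 3/5, P(r = 4 | data) = 0.
The predictive probability is P(white next | data) = (0)(2/5) + (1)(3/5) = 3/5.

0.6000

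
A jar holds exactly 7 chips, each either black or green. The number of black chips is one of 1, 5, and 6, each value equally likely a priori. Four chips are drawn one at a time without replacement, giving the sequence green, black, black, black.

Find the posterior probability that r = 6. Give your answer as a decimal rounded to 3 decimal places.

For each hypothesis, P(data | H) works out to: P(data | r = 1) = (6/7)(1/6)(0/5) = 0; P(data | r = 5) = (2/7)(5/6)(4/5)(3/4) = 1/7; P(data | r = 6) = (1/7)(6/6)(5/5)(4/4) = 1/7.
Multiplying each by its prior: 1/3 · 0 = 0, 1/3 · 1/7 = 1/21, 1/3 · 1/7 = 1/21; with total 2/21.
By Bayes' rule, P(r = 6 | data) = (1/21) / (2/21) = 1/2.

0.500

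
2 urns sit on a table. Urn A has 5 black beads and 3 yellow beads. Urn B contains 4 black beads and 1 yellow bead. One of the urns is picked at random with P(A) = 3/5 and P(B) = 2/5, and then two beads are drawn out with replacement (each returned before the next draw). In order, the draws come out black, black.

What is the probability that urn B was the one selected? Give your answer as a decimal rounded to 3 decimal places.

Under each hypothesis, the probability of the observed sequence is: P(data | urn A) = (5/8)(5/8) = 0.39062; P(data | urn B) = (4/5)(4/5) = 0.64.
The prior-weighted likelihoods are 3/5 · 0.39062 = 0.23438, 2/5 · 0.64 = 0.256; summing to 0.49038.
By Bayes' rule, P(urn B | data) = (0.256) / (0.49038) = 0.52205.

0.522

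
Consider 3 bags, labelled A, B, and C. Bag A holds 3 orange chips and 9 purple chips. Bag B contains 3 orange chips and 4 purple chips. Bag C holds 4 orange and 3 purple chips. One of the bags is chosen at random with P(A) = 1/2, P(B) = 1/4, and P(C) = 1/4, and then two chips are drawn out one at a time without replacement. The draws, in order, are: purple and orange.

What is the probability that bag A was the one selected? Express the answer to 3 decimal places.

0.417

The likelihood of the observed sequence under each hypothesis: P(data | bag A) = (9/12)(3/11) = 9/44; P(data | bag B) = (4/7)(3/6) = 2/7; P(data | bag C) = (3/7)(4/6) = 2/7.
Weighting by the prior gives 1/2 · 9/44 = 9/88, 1/4 · 2/7 = 1/14, 1/4 · 2/7 = 1/14; these sum to 151/616.
So P(bag A | data) = (9/88) / (151/616) = 63/151.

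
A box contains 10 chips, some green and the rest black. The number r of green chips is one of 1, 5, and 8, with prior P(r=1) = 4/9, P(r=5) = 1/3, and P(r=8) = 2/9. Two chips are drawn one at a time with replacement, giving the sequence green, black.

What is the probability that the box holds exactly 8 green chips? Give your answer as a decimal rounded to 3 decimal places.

0.224

The likelihood of the observed sequence under each hypothesis: P(data | r = 1) = (1/10)(9/10) = 9/100; P(data | r = 5) = (5/10)(5/10) = 1/4; P(data | r = 8) = (8/10)(2/10) = 4/25.
Weighting by the prior gives 4/9 · 9/100 = 1/25, 1/3 · 1/4 = 1/12, 2/9 · 4/25 = 8/225; with total 143/900.
Therefore the posterior P(r = 8 | data) = (8/225) / (143/900) = 32/143.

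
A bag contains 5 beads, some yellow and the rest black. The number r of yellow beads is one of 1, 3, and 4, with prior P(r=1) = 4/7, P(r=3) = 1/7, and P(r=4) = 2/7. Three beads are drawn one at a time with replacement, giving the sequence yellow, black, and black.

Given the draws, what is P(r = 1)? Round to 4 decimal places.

Under each hypothesis, the probability of the observed sequence is: P(data | r = 1) = (1/5)(4/5)(4/5) = 16/125; P(data | r = 3) = (3/5)(2/5)(2/5) = 12/125; P(data | r = 4) = (4/5)(1/5)(1/5) = 4/125.
The prior-weighted likelihoods are 4/7 · 16/125 = 64/875, 1/7 · 12/125 = 12/875, 2/7 · 4/125 = 8/875; these sum to 12/125.
Hence P(r = 1 | data) = (64/875) / (12/125) = 16/21.

0.7619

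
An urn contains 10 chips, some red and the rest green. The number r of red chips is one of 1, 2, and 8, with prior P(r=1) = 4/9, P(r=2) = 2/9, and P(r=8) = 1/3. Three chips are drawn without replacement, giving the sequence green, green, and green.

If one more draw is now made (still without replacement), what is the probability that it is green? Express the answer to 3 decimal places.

Under each hypothesis, the probability of the observed sequence is: P(data | r = 1) = (9/10)(8/9)(7/8) = 7/10; P(data | r = 2) = (8/10)(7/9)(6/8) = 7/15; P(data | r = 8) = (2/10)(1/9)(0/8) = 0.
Weighting by the prior gives 4/9 · 7/10 = 14/45, 2/9 · 7/15 = 14/135, 1/3 · 0 = 0; these sum to 56/135.
Dividing through by the total gives posterior P(r = 1 | data) = 3/4, P(r = 2 | data) = 1/4, P(r = 8 | data) = 0.
Averaging over the posterior, P(green next | data) = (6/7)(3/4) + (5/7)(1/4) = 23/28.

0.821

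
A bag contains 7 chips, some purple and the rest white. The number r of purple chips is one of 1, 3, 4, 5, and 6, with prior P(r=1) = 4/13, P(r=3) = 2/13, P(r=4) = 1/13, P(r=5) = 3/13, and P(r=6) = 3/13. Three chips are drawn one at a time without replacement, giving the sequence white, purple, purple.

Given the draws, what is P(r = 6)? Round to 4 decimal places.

0.3061

The likelihood of the observed sequence under each hypothesis: P(data | r = 1) = (6/7)(1/6)(0/5) = 0; P(data | r = 3) = (4/7)(3/6)(2/5) = 4/35; P(data | r = 4) = (3/7)(4/6)(3/5) = 6/35; P(data | r = 5) = (2/7)(5/6)(4/5) = 4/21; P(data | r = 6) = (1/7)(6/6)(5/5) = 1/7.
Multiplying each by its prior: 4/13 · 0 = 0, 2/13 · 4/35 = 8/455, 1/13 · 6/35 = 6/455, 3/13 · 4/21 = 4/91, 3/13 · 1/7 = 3/91; summing to 7/65.
By Bayes' rule, P(r = 6 | data) = (3/91) / (7/65) = 15/49.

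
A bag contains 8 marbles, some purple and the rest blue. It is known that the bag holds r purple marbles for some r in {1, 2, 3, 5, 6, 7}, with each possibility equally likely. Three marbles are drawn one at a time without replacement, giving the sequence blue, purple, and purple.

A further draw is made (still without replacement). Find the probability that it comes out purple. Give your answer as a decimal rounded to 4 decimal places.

0.6471

Under each hypothesis, the probability of the observed sequence is: P(data | r = 1) = (7/8)(1/7)(0/6) = 0; P(data | r = 2) = (6/8)(2/7)(1/6) = 1/28; P(data | r = 3) = (5/8)(3/7)(2/6) = 5/56; P(data | r = 5) = (3/8)(5/7)(4/6) = 5/28; P(data | r = 6) = (2/8)(6/7)(5/6) = 5/28; P(data | r = 7) = (1/8)(7/7)(6/6) = 1/8.
Weighting by the prior gives 1/6 · 0 = 0, 1/6 · 1/28 = 1/168, 1/6 · 5/56 = 5/336, 1/6 · 5/28 = 5/168, 1/6 · 5/28 = 5/168, 1/6 · 1/8 = 1/48; these sum to 17/168.
Normalising, the posterior is P(r = 1 | data) = 0, P(r = 2 | data) = 1/17, P(r = 3 | data) = 5/34, P(r = 5 | data) = 5/17, P(r = 6 | data) = 5/17, P(r = 7 | data) = 7/34.
Averaging over the posterior, P(purple next | data) = (0)(1/17) + (1/5)(5/34) + (3/5)(5/17) + (4/5)(5/17) + (1)(7/34) = 11/17.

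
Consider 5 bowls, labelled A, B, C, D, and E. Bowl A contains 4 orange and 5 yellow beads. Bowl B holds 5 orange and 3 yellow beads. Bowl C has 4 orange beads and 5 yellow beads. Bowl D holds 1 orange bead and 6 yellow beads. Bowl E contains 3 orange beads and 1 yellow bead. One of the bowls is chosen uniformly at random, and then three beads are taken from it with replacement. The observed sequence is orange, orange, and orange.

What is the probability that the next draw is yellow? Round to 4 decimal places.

For each hypothesis, P(data | H) works out to: P(data | bowl A) = (4/9)(4/9)(4/9) = 0.087791; P(data | bowl B) = (5/8)(5/8)(5/8) = 0.24414; P(data | bowl C) = (4/9)(4/9)(4/9) = 0.087791; P(data | bowl D) = (1/7)(1/7)(1/7) = 0.0029155; P(data | bowl E) = (3/4)(3/4)(3/4) = 0.42188.
Weighting by the prior gives 1/5 · 0.087791 = 0.017558, 1/5 · 0.24414 = 0.048828, 1/5 · 0.087791 = 0.017558, 1/5 · 0.0029155 = 0.00058309, 1/5 · 0.42188 = 0.084375; these sum to 0.1689.
The posterior is then P(bowl A | data) = 0.10396, P(bowl B | data) = 0.28909, P(bowl C | data) = 0.10396, P(bowl D | data) = 0.0034522, P(bowl E | data) = 0.49955.
The predictive probability is P(yellow next | data) = (5/9)(0.10396) + (3/8)(0.28909) + (5/9)(0.10396) + (6/7)(0.0034522) + (1/4)(0.49955) = 0.35176.

0.3518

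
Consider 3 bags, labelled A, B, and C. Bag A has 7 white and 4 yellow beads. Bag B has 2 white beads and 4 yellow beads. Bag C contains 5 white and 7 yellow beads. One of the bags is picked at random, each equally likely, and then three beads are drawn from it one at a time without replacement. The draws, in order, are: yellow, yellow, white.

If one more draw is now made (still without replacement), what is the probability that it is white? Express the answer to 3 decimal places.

Compute the likelihood of the observed sequence for each case: P(data | bag A) = (4/11)(3/10)(7/9) = 0.084848; P(data | bag B) = (4/6)(3/5)(2/4) = 0.2; P(data | bag C) = (7/12)(6/11)(5/10) = 0.15909.
Weighting by the prior gives 1/3 · 0.084848 = 0.028283, 1/3 · 0.2 = 0.066667, 1/3 · 0.15909 = 0.05303; with total 0.14798.
Normalising, the posterior is P(bag A | data) = 0.19113, P(bag B | data) = 0.45051, P(bag C | data) = 0.35836.
The predictive probability is P(white next | data) = (3/4)(0.19113) + (1/3)(0.45051) + (4/9)(0.35836) = 0.45279.

0.453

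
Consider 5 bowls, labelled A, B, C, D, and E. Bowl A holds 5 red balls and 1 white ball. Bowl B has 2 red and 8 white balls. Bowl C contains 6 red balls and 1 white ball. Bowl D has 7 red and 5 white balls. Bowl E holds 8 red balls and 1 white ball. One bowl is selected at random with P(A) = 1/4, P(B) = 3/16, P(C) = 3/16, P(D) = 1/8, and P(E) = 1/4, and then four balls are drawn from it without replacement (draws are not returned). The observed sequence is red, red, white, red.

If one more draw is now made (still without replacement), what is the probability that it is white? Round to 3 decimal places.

0.051

Compute the likelihood of the observed sequence for each case: P(data | bowl A) = (5/6)(4/5)(1/4)(3/3) = 0.16667; P(data | bowl B) = (2/10)(1/9)(8/8)(0/7) = 0; P(data | bowl C) = (6/7)(5/6)(1/5)(4/4) = 0.14286; P(data | bowl D) = (7/12)(6/11)(5/10)(5/9) = 0.088384; P(data | bowl E) = (8/9)(7/8)(1/7)(6/6) = 0.11111.
Weighting by the prior gives 1/4 · 0.16667 = 0.041667, 3/16 · 0 = 0, 3/16 · 0.14286 = 0.026786, 1/8 · 0.088384 = 0.011048, 1/4 · 0.11111 = 0.027778; these sum to 0.10728.
The posterior is then P(bowl A | data) = 0.3884, P(bowl B | data) = 0, P(bowl C | data) = 0.24968, P(bowl D | data) = 0.10298, P(bowl E | data) = 0.25893.
Averaging over the posterior, P(white next | data) = (0)(0.3884) + (0)(0.24968) + (1/2)(0.10298) + (0)(0.25893) = 0.051492.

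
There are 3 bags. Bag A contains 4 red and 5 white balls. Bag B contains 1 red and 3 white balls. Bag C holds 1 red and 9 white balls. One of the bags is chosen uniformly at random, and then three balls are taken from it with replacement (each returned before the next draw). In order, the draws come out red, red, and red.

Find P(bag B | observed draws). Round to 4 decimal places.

0.1496

Compute the likelihood of the observed sequence for each case: P(data | bag A) = (4/9)(4/9)(4/9) = 0.087791; P(data | bag B) = (1/4)(1/4)(1/4) = 0.015625; P(data | bag C) = (1/10)(1/10)(1/10) = 0.001.
Weighting by the prior gives 1/3 · 0.087791 = 0.029264, 1/3 · 0.015625 = 0.0052083, 1/3 · 0.001 = 0.00033333; with total 0.034805.
Hence P(bag B | data) = (0.0052083) / (0.034805) = 0.14964.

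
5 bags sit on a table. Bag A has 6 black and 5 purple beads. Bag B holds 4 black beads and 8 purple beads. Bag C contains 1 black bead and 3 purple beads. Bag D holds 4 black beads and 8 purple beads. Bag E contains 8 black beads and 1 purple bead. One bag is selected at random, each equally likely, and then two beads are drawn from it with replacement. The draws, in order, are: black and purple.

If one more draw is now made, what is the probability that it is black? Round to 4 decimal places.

For each hypothesis, P(data | H) works out to: P(data | bag A) = (6/11)(5/11) = 0.24793; P(data | bag B) = (4/12)(8/12) = 0.22222; P(data | bag C) = (1/4)(3/4) = 0.1875; P(data | bag D) = (4/12)(8/12) = 0.22222; P(data | bag E) = (8/9)(1/9) = 0.098765.
Weighting by the prior gives 1/5 · 0.24793 = 0.049587, 1/5 · 0.22222 = 0.044444, 1/5 · 0.1875 = 0.0375, 1/5 · 0.22222 = 0.044444, 1/5 · 0.098765 = 0.019753; these sum to 0.19573.
Normalising, the posterior is P(bag A | data) = 0.25334, P(bag B | data) = 0.22707, P(bag C | data) = 0.19159, P(bag D | data) = 0.22707, P(bag E | data) = 0.10092.
So P(black next | data) = Σ P(black next | H) P(H | data) = (6/11)(0.25334) + (1/3)(0.22707) + (1/4)(0.19159) + (1/3)(0.22707) + (8/9)(0.10092) = 0.42717.

0.4272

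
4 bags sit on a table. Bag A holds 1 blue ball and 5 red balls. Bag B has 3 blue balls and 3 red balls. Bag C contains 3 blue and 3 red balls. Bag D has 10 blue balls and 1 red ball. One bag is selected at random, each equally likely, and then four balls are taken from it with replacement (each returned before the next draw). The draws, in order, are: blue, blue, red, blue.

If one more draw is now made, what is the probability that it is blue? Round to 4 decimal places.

The likelihood of the observed sequence under each hypothesis: P(data | bag A) = (1/6)(1/6)(5/6)(1/6) = 0.003858; P(data | bag B) = (3/6)(3/6)(3/6)(3/6) = 0.0625; P(data | bag C) = (3/6)(3/6)(3/6)(3/6) = 0.0625; P(data | bag D) = (10/11)(10/11)(1/11)(10/11) = 0.068301.
Multiplying each by its prior: 1/4 · 0.003858 = 0.00096451, 1/4 · 0.0625 = 0.015625, 1/4 · 0.0625 = 0.015625, 1/4 · 0.068301 = 0.017075; with total 0.04929.
The posterior is then P(bag A | data) = 0.019568, P(bag B | data) = 0.317, P(bag C | data) = 0.317, P(bag D | data) = 0.34643.
So P(blue next | data) = Σ P(blue next | H) P(H | data) = (1/6)(0.019568) + (1/2)(0.317) + (1/2)(0.317) + (10/11)(0.34643) = 0.6352.

0.6352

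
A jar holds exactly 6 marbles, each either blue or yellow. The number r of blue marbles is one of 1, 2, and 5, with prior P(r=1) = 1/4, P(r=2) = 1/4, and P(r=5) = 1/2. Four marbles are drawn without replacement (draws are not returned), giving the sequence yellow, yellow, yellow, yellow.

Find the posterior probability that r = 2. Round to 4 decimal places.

0.1667

The likelihood of the observed sequence under each hypothesis: P(data | r = 1) = (5/6)(4/5)(3/4)(2/3) = 1/3; P(data | r = 2) = (4/6)(3/5)(2/4)(1/3) = 1/15; P(data | r = 5) = (1/6)(0/5) = 0.
Weighting by the prior gives 1/4 · 1/3 = 1/12, 1/4 · 1/15 = 1/60, 1/2 · 0 = 0; summing to 1/10.
Therefore the posterior P(r = 2 | data) = (1/60) / (1/10) = 1/6.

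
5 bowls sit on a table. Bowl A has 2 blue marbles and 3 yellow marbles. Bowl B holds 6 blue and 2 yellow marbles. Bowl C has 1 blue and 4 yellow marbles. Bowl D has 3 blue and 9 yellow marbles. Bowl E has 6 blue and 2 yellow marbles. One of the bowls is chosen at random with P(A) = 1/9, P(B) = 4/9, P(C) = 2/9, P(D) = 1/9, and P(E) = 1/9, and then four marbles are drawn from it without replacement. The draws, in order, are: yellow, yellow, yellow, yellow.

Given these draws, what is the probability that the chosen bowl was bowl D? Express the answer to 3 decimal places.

The likelihood of the observed sequence under each hypothesis: P(data | bowl A) = (3/5)(2/4)(1/3)(0/2) = 0; P(data | bowl B) = (2/8)(1/7)(0/6) = 0; P(data | bowl C) = (4/5)(3/4)(2/3)(1/2) = 1/5; P(data | bowl D) = (9/12)(8/11)(7/10)(6/9) = 14/55; P(data | bowl E) = (2/8)(1/7)(0/6) = 0.
The prior-weighted likelihoods are 1/9 · 0 = 0, 4/9 · 0 = 0, 2/9 · 1/5 = 2/45, 1/9 · 14/55 = 14/495, 1/9 · 0 = 0; with total 4/55.
Therefore the posterior P(bowl D | data) = (14/495) / (4/55) = 7/18.

0.389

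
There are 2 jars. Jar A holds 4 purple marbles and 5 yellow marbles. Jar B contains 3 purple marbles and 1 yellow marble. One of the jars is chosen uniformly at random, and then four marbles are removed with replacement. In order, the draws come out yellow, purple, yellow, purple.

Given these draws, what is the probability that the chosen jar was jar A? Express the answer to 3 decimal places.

0.634

The likelihood of the observed sequence under each hypothesis: P(data | jar A) = (5/9)(4/9)(5/9)(4/9) = 0.060966; P(data | jar B) = (1/4)(3/4)(1/4)(3/4) = 0.035156.
The prior-weighted likelihoods are 1/2 · 0.060966 = 0.030483, 1/2 · 0.035156 = 0.017578; with total 0.048061.
By Bayes' rule, P(jar A | data) = (0.030483) / (0.048061) = 0.63426.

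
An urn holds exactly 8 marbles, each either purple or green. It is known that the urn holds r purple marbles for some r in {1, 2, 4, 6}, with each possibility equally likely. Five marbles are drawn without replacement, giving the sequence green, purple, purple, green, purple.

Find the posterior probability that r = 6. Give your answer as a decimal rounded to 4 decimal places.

0.4545

Compute the likelihood of the observed sequence for each case: P(data | r = 1) = (7/8)(1/7)(0/6) = 0; P(data | r = 2) = (6/8)(2/7)(1/6)(5/5)(0/4) = 0; P(data | r = 4) = (4/8)(4/7)(3/6)(3/5)(2/4) = 3/70; P(data | r = 6) = (2/8)(6/7)(5/6)(1/5)(4/4) = 1/28.
Multiplying each by its prior: 1/4 · 0 = 0, 1/4 · 0 = 0, 1/4 · 3/70 = 3/280, 1/4 · 1/28 = 1/112; these sum to 11/560.
So P(r = 6 | data) = (1/112) / (11/560) = 5/11.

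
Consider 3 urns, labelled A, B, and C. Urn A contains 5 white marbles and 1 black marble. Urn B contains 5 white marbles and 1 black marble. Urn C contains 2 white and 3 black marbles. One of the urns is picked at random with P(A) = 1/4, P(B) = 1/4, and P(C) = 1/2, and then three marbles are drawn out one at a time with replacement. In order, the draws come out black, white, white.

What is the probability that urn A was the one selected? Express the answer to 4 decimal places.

Compute the likelihood of the observed sequence for each case: P(data | urn A) = (1/6)(5/6)(5/6) = 0.11574; P(data | urn B) = (1/6)(5/6)(5/6) = 0.11574; P(data | urn C) = (3/5)(2/5)(2/5) = 0.096.
Multiplying each by its prior: 1/4 · 0.11574 = 0.028935, 1/4 · 0.11574 = 0.028935, 1/2 · 0.096 = 0.048; with total 0.10587.
Therefore the posterior P(urn A | data) = (0.028935) / (0.10587) = 0.27331.

0.2733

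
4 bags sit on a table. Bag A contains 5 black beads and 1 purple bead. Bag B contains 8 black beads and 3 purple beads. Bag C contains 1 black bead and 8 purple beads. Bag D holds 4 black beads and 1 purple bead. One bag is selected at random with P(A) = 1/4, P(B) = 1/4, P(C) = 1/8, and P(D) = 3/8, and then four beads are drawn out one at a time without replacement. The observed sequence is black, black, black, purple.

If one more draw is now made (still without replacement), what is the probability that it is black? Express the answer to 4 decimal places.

0.9388

For each hypothesis, P(data | H) works out to: P(data | bag A) = (5/6)(4/5)(3/4)(1/3) = 1/6; P(data | bag B) = (8/11)(7/10)(6/9)(3/8) = 7/55; P(data | bag C) = (1/9)(0/8) = 0; P(data | bag D) = (4/5)(3/4)(2/3)(1/2) = 1/5.
Multiplying each by its prior: 1/4 · 1/6 = 1/24, 1/4 · 7/55 = 7/220, 1/8 · 0 = 0, 3/8 · 1/5 = 3/40; with total 49/330.
The posterior is then P(bag A | data) = 55/196, P(bag B | data) = 3/14, P(bag C | data) = 0, P(bag D | data) = 99/196.
The predictive probability is P(black next | data) = (1)(55/196) + (5/7)(3/14) + (1)(99/196) = 46/49.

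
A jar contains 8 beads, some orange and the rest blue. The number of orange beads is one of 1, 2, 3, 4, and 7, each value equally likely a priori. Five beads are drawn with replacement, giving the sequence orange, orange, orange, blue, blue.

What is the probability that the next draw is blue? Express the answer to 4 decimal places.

0.5194

Compute the likelihood of the observed sequence for each case: P(data | r = 1) = (1/8)(1/8)(1/8)(7/8)(7/8) = 0.0014954; P(data | r = 2) = (2/8)(2/8)(2/8)(6/8)(6/8) = 0.0087891; P(data | r = 3) = (3/8)(3/8)(3/8)(5/8)(5/8) = 0.020599; P(data | r = 4) = (4/8)(4/8)(4/8)(4/8)(4/8) = 0.03125; P(data | r = 7) = (7/8)(7/8)(7/8)(1/8)(1/8) = 0.010468.
Multiplying each by its prior: 1/5 · 0.0014954 = 0.00029907, 1/5 · 0.0087891 = 0.0017578, 1/5 · 0.020599 = 0.0041199, 1/5 · 0.03125 = 0.00625, 1/5 · 0.010468 = 0.0020935; summing to 0.01452.
The posterior is then P(r = 1 | data) = 0.020597, P(r = 2 | data) = 0.12106, P(r = 3 | data) = 0.28373, P(r = 4 | data) = 0.43043, P(r = 7 | data) = 0.14418.
The predictive probability is P(blue next | data) = (7/8)(0.020597) + (3/4)(0.12106) + (5/8)(0.28373) + (1/2)(0.43043) + (1/8)(0.14418) = 0.51939.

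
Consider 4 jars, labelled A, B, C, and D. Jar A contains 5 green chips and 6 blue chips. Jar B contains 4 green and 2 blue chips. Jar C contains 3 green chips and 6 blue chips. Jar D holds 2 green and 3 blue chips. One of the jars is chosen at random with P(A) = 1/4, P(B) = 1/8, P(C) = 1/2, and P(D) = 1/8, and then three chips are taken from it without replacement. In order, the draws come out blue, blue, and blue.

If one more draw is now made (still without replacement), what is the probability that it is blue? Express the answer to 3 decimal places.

0.438

Compute the likelihood of the observed sequence for each case: P(data | jar A) = (6/11)(5/10)(4/9) = 0.12121; P(data | jar B) = (2/6)(1/5)(0/4) = 0; P(data | jar C) = (6/9)(5/8)(4/7) = 0.2381; P(data | jar D) = (3/5)(2/4)(1/3) = 0.1.
Multiplying each by its prior: 1/4 · 0.12121 = 0.030303, 1/8 · 0 = 0, 1/2 · 0.2381 = 0.11905, 1/8 · 0.1 = 0.0125; these sum to 0.16185.
Normalising, the posterior is P(jar A | data) = 0.18723, P(jar B | data) = 0, P(jar C | data) = 0.73554, P(jar D | data) = 0.077232.
Averaging over the posterior, P(blue next | data) = (3/8)(0.18723) + (1/2)(0.73554) + (0)(0.077232) = 0.43798.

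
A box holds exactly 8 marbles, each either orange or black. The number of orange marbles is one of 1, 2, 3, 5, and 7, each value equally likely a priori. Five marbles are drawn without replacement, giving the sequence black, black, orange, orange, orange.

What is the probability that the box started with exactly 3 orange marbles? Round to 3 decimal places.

Compute the likelihood of the observed sequence for each case: P(data | r = 1) = (7/8)(6/7)(1/6)(0/5) = 0; P(data | r = 2) = (6/8)(5/7)(2/6)(1/5)(0/4) = 0; P(data | r = 3) = (5/8)(4/7)(3/6)(2/5)(1/4) = 1/56; P(data | r = 5) = (3/8)(2/7)(5/6)(4/5)(3/4) = 3/56; P(data | r = 7) = (1/8)(0/7) = 0.
The prior-weighted likelihoods are 1/5 · 0 = 0, 1/5 · 0 = 0, 1/5 · 1/56 = 1/280, 1/5 · 3/56 = 3/280, 1/5 · 0 = 0; these sum to 1/70.
So P(r = 3 | data) = (1/280) / (1/70) = 1/4.

0.250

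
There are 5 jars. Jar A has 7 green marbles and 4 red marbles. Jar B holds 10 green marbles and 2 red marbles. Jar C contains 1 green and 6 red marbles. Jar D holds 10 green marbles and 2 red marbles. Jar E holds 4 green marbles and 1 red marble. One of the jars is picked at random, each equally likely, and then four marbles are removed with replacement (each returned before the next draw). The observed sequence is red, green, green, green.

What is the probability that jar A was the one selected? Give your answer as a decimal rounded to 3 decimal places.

Compute the likelihood of the observed sequence for each case: P(data | jar A) = (4/11)(7/11)(7/11)(7/11) = 0.093709; P(data | jar B) = (2/12)(10/12)(10/12)(10/12) = 0.096451; P(data | jar C) = (6/7)(1/7)(1/7)(1/7) = 0.002499; P(data | jar D) = (2/12)(10/12)(10/12)(10/12) = 0.096451; P(data | jar E) = (1/5)(4/5)(4/5)(4/5) = 0.1024.
The prior-weighted likelihoods are 1/5 · 0.093709 = 0.018742, 1/5 · 0.096451 = 0.01929, 1/5 · 0.002499 = 0.00049979, 1/5 · 0.096451 = 0.01929, 1/5 · 0.1024 = 0.02048; summing to 0.078302.
By Bayes' rule, P(jar A | data) = (0.018742) / (0.078302) = 0.23935.

0.239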